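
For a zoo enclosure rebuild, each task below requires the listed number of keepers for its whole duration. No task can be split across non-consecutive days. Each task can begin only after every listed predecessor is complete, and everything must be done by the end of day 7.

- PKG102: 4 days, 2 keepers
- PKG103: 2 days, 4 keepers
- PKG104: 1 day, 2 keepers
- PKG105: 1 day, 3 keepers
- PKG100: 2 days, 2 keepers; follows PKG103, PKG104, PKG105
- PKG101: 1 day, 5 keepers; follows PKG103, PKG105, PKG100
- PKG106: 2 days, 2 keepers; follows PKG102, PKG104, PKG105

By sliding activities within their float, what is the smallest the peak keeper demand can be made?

Early-start (PKG102@1, PKG103@1, PKG104@1, PKG105@1, PKG100@3, PKG101@5, PKG106@5) gives peak 11: d1:11  d2:6  d3:4  d4:4  d5:7  d6:2  d7:0.
Shift PKG104→3, PKG105→4, PKG100→5, PKG101→7.
Schedule PKG102@1, PKG103@1, PKG104@3, PKG105@4, PKG100@5, PKG101@7, PKG106@5: d1:6  d2:6  d3:4  d4:5  d5:4  d6:4  d7:5 — peak 6.

6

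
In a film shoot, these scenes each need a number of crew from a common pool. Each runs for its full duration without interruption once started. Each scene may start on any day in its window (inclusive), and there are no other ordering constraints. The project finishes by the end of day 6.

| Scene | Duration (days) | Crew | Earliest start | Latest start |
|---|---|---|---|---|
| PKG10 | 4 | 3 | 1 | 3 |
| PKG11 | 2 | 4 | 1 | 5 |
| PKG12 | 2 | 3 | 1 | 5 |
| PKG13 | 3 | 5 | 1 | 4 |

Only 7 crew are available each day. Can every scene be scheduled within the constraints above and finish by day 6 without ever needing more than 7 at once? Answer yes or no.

The minimum achievable peak is 8; 7 < 8, so no feasible schedule stays within the cap.

no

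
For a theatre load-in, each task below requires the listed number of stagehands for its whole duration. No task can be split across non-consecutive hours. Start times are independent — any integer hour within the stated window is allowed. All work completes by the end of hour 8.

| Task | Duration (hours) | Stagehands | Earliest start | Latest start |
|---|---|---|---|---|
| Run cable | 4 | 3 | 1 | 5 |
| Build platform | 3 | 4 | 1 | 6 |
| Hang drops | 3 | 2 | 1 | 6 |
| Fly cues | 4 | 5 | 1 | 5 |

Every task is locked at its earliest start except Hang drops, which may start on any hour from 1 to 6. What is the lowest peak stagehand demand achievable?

Hang drops@1: h1:14  h2:14  h3:14  h4:8  h5:0  h6:0  h7:0  h8:0 → peak 14
Hang drops@2: h1:12  h2:14  h3:14  h4:10  h5:0  h6:0  h7:0  h8:0 → peak 14
Hang drops@3: h1:12  h2:12  h3:14  h4:10  h5:2  h6:0  h7:0  h8:0 → peak 14
Hang drops@4: h1:12  h2:12  h3:12  h4:10  h5:2  h6:2  h7:0  h8:0 → peak 12
Hang drops@5: h1:12  h2:12  h3:12  h4:8  h5:2  h6:2  h7:2  h8:0 → peak 12
Hang drops@6: h1:12  h2:12  h3:12  h4:8  h5:0  h6:2  h7:2  h8:2 → peak 12
Best is Hang drops@4, peak 12.

12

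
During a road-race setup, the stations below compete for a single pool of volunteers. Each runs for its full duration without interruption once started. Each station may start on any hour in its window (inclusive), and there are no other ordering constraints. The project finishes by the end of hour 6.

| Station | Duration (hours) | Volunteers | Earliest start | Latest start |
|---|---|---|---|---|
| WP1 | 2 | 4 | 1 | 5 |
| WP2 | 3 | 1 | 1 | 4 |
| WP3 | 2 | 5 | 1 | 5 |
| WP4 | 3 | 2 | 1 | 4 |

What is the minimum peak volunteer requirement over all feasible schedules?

6

Early-start (WP1@1, WP2@1, WP3@1, WP4@1) gives peak 12: h1:12  h2:12  h3:3  h4:0  h5:0  h6:0.
Shift WP2→3, WP3→4.
Schedule WP1@1, WP2@3, WP3@4, WP4@1: h1:6  h2:6  h3:3  h4:6  h5:6  h6:0 — peak 6.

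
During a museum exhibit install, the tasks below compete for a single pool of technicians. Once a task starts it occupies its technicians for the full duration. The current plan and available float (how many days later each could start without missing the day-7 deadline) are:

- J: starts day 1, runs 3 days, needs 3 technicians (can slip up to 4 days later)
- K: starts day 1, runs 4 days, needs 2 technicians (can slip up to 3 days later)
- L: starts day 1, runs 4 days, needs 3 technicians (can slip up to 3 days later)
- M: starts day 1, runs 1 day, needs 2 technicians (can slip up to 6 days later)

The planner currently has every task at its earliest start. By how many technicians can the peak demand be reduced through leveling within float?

5

Early-start peak: d1:10  d2:8  d3:8  d4:5  d5:0  d6:0  d7:0 ⇒ 10.
Leveled (J@1, K@1, L@4, M@5): d1:5  d2:5  d3:5  d4:5  d5:5  d6:3  d7:3 ⇒ 5.
Reduction 10 − 5 = 5.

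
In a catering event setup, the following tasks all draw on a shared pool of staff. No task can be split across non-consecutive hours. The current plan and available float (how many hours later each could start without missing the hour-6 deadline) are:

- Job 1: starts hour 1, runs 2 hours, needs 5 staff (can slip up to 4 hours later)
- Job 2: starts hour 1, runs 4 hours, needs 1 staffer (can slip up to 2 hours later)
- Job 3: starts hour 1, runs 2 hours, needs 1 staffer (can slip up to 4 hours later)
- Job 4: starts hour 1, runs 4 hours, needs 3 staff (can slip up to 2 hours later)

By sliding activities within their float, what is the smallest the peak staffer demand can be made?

Early-start (Job 1@1, Job 2@1, Job 3@1, Job 4@1) gives peak 10: h1:10  h2:10  h3:4  h4:4  h5:0  h6:0.
Shift Job 2→3, Job 3→3, Job 4→3.
Schedule Job 1@1, Job 2@3, Job 3@3, Job 4@3: h1:5  h2:5  h3:5  h4:5  h5:4  h6:4 — peak 5.
Total staffer-hours = 28 over 6 hours ⇒ peak ≥ ⌈28/6⌉ = 5, so 5 is optimal.

5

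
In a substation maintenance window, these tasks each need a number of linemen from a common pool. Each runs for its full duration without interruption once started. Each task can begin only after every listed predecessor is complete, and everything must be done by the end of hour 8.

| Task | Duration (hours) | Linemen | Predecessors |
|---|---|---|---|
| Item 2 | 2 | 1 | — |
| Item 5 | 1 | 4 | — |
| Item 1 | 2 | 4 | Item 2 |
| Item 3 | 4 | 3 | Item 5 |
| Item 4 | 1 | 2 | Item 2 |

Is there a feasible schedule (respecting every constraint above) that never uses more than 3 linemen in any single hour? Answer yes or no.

Total lineman-hours = 28; over 8 hours the average is 28/8 > 3, so some hour must exceed 3.

no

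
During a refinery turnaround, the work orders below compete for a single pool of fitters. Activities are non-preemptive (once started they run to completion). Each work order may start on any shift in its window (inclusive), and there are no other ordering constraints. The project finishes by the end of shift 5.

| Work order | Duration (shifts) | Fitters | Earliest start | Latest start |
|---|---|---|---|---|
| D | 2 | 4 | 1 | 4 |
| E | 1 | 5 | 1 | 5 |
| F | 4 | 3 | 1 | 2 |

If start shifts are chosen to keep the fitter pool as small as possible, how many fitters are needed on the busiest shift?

Early-start (D@1, E@1, F@1) gives peak 12: s1:12  s2:7  s3:3  s4:3  s5:0.
Shift E→5.
Schedule D@1, E@5, F@1: s1:7  s2:7  s3:3  s4:3  s5:5 — peak 7.

7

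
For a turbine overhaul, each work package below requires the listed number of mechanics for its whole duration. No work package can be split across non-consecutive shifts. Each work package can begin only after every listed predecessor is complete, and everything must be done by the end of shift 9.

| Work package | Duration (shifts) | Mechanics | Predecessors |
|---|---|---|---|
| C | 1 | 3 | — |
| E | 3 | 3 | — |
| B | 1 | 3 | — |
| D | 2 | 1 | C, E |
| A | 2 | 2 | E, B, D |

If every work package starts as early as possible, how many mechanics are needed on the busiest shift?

9

Early-start schedule: C@1, E@1, B@1, D@4, A@6.
Load per shift: shift 1: 9, shift 2: 3, shift 3: 3, shift 4: 1, shift 5: 1, shift 6: 2, shift 7: 2, shift 8: 0, shift 9: 0.
Peak is 9.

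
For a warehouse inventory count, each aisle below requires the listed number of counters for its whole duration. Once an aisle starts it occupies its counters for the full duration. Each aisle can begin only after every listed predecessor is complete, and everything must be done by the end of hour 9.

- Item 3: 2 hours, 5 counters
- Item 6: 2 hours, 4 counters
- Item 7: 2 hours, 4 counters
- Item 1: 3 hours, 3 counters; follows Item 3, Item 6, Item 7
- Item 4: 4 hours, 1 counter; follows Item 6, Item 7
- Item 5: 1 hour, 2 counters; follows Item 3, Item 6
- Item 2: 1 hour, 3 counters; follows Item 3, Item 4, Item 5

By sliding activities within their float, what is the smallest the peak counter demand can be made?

6

Early-start (Item 3@1, Item 6@1, Item 7@1, Item 1@3, Item 4@3, Item 5@3, Item 2@7) gives peak 13: h1:13  h2:13  h3:6  h4:4  h5:4  h6:1  h7:3  h8:0  h9:0.
Shift Item 3→5, Item 7→3, Item 1→7, Item 4→5, Item 5→7, Item 2→9.
Schedule Item 3@5, Item 6@1, Item 7@3, Item 1@7, Item 4@5, Item 5@7, Item 2@9: h1:4  h2:4  h3:4  h4:4  h5:6  h6:6  h7:6  h8:4  h9:6 — peak 6.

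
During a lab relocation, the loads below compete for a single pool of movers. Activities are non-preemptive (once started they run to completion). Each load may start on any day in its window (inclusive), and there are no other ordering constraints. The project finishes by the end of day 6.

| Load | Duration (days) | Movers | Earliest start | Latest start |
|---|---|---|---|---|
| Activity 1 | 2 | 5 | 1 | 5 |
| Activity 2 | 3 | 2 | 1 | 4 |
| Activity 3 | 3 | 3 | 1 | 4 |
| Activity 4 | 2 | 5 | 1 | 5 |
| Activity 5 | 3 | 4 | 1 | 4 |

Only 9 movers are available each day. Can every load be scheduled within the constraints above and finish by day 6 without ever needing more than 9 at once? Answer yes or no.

The minimum achievable peak is 10; 9 < 10, so no feasible schedule stays within the cap.

no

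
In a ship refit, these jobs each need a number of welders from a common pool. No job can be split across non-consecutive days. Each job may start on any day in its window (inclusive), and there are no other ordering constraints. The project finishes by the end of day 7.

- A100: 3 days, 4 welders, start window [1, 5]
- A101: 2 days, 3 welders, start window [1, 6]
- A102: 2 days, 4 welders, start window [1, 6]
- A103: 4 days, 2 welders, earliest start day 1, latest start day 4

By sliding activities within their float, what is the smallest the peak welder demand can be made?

Early-start (A100@1, A101@1, A102@1, A103@1) gives peak 13: d1:13  d2:13  d3:6  d4:2  d5:0  d6:0  d7:0.
Shift A101→4, A102→6.
Schedule A100@1, A101@4, A102@6, A103@1: d1:6  d2:6  d3:6  d4:5  d5:3  d6:4  d7:4 — peak 6.

6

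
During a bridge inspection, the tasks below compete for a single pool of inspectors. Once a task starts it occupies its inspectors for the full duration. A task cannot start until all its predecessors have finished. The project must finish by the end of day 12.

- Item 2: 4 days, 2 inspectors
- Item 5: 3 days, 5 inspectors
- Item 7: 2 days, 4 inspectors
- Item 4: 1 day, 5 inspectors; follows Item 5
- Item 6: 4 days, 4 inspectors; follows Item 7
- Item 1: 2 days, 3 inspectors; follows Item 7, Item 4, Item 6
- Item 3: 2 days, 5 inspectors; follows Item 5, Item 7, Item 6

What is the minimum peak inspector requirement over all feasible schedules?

8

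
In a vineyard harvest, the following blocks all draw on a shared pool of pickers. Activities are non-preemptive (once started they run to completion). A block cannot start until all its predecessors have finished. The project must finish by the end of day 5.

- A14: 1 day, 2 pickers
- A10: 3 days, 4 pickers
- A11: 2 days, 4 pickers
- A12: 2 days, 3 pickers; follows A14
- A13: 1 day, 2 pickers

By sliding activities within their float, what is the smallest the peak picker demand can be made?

7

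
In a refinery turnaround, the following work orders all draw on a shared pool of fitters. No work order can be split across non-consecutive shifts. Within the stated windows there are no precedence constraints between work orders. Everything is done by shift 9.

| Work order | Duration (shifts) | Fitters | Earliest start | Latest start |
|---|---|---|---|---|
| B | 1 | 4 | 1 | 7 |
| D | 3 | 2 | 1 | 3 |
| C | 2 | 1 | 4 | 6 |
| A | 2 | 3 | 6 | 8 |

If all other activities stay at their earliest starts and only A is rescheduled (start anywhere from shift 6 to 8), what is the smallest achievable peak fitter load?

6

A@6: s1:6  s2:2  s3:2  s4:1  s5:1  s6:3  s7:3  s8:0  s9:0 → peak 6
A@7: s1:6  s2:2  s3:2  s4:1  s5:1  s6:0  s7:3  s8:3  s9:0 → peak 6
A@8: s1:6  s2:2  s3:2  s4:1  s5:1  s6:0  s7:0  s8:3  s9:3 → peak 6
Best is A@6, peak 6.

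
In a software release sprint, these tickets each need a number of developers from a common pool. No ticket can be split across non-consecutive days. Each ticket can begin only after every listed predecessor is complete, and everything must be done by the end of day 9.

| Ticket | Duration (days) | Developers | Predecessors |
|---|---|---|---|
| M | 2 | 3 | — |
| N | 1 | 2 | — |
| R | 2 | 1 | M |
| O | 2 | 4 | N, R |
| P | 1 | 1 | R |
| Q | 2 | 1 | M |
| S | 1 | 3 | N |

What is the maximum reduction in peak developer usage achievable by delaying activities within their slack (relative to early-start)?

Early-start peak: d1:5  d2:6  d3:2  d4:2  d5:5  d6:4  d7:0  d8:0  d9:0 ⇒ 6.
Leveled (M@1, N@3, R@3, O@5, P@7, Q@3, S@7): d1:3  d2:3  d3:4  d4:2  d5:4  d6:4  d7:4  d8:0  d9:0 ⇒ 4.
Reduction 6 − 4 = 2.

2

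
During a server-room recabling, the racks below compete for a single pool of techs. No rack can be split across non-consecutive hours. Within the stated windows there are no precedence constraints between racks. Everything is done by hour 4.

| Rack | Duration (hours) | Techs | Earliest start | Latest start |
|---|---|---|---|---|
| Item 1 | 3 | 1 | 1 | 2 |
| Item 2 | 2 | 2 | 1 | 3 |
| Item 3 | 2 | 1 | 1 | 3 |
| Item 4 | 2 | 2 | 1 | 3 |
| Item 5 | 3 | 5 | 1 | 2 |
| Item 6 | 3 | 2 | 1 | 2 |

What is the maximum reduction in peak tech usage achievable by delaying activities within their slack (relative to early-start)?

2

Early-start peak: h1:13  h2:13  h3:8  h4:0 ⇒ 13.
Leveled (Item 1@1, Item 2@1, Item 3@1, Item 4@3, Item 5@1, Item 6@1): h1:11  h2:11  h3:10  h4:2 ⇒ 11.
Reduction 13 − 11 = 2.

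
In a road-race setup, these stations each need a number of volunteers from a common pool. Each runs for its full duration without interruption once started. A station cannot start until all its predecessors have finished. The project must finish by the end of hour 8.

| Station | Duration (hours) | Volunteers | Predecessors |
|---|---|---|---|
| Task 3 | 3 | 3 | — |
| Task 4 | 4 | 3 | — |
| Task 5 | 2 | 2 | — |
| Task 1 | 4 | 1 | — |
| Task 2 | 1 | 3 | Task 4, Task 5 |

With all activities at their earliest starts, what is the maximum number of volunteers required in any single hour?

Early-start schedule: Task 3@1, Task 4@1, Task 5@1, Task 1@1, Task 2@5.
Load per hour: hour 1: 9, hour 2: 9, hour 3: 7, hour 4: 4, hour 5: 3, hour 6: 0, hour 7: 0, hour 8: 0.
Peak is 9.

9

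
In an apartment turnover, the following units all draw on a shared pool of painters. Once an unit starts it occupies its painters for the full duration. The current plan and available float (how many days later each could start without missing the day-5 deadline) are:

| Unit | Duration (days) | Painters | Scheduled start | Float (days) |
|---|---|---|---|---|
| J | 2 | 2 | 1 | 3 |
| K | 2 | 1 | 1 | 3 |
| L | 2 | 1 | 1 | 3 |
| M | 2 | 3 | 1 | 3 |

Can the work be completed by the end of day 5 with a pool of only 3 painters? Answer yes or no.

no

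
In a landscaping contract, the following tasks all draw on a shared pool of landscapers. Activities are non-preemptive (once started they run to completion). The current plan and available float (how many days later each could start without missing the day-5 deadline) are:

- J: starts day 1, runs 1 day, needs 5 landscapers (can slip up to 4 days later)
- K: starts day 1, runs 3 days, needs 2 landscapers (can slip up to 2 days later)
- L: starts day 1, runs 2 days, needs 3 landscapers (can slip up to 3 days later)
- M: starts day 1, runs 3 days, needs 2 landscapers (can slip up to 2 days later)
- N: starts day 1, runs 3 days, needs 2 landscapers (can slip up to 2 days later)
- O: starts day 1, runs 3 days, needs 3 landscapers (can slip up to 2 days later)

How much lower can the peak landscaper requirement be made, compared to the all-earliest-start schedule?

Early-start peak: d1:17  d2:12  d3:9  d4:0  d5:0 ⇒ 17.
Leveled (J@1, K@1, L@4, M@1, N@2, O@2): d1:9  d2:9  d3:9  d4:8  d5:3 ⇒ 9.
Reduction 17 − 9 = 8.

8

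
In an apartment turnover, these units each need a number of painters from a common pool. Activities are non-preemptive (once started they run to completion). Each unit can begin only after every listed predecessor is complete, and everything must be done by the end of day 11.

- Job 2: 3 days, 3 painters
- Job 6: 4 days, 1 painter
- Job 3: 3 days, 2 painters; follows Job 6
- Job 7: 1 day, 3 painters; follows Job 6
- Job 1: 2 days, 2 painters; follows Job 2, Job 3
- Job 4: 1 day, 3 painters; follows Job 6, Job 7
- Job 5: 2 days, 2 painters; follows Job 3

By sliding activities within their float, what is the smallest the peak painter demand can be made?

4

Early-start (Job 2@1, Job 6@1, Job 3@5, Job 7@5, Job 1@8, Job 4@6, Job 5@8) gives peak 5: d1:4  d2:4  d3:4  d4:1  d5:5  d6:5  d7:2  d8:4  d9:4  d10:0  d11:0.
Shift Job 7→8, Job 1→9, Job 4→11, Job 5→9.
Schedule Job 2@1, Job 6@1, Job 3@5, Job 7@8, Job 1@9, Job 4@11, Job 5@9: d1:4  d2:4  d3:4  d4:1  d5:2  d6:2  d7:2  d8:3  d9:4  d10:4  d11:3 — peak 4.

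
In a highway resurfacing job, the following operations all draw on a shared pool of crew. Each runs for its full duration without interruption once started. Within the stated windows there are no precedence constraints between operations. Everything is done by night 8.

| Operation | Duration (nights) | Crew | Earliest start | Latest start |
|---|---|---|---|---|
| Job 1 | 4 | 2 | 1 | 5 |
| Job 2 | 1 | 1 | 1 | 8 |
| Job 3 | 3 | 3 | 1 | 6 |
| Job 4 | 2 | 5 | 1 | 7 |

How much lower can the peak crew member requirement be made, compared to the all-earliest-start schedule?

Early-start peak: n1:11  n2:10  n3:5  n4:2  n5:0  n6:0  n7:0  n8:0 ⇒ 11.
Leveled (Job 1@1, Job 2@1, Job 3@2, Job 4@5): n1:3  n2:5  n3:5  n4:5  n5:5  n6:5  n7:0  n8:0 ⇒ 5.
Reduction 11 − 5 = 6.

6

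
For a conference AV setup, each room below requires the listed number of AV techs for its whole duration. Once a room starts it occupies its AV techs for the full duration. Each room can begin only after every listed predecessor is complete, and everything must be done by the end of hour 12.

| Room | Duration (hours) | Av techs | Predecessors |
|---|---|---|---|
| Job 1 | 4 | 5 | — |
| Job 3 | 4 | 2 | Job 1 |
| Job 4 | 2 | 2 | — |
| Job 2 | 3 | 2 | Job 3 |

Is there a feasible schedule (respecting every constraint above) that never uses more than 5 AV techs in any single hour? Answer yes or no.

yes

Schedule Job 1@1, Job 3@5, Job 4@5, Job 2@9: h1:5  h2:5  h3:5  h4:5  h5:4  h6:4  h7:2  h8:2  h9:2  h10:2  h11:2  h12:0 — peak 5 ≤ 5.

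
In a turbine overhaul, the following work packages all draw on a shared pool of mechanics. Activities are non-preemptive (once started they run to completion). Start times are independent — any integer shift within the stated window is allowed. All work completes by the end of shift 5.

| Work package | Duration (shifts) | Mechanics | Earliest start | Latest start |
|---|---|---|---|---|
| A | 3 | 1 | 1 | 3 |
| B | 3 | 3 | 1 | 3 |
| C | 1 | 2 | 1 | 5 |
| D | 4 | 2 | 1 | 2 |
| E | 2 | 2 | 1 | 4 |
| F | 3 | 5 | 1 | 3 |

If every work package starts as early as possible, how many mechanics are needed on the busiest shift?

Early-start schedule: A@1, B@1, C@1, D@1, E@1, F@1.
Load per shift: shift 1: 15, shift 2: 13, shift 3: 11, shift 4: 2, shift 5: 0.
Peak is 15.

15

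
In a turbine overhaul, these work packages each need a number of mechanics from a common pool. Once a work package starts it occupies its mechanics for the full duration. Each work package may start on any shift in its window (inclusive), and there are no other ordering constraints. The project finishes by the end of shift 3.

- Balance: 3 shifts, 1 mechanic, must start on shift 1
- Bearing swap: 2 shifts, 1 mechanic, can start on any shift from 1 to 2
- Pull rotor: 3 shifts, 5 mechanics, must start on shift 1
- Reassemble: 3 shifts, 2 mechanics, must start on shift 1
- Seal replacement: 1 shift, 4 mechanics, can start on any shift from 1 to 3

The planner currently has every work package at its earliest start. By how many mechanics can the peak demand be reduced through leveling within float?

1

Early-start peak: s1:13  s2:9  s3:8 ⇒ 13.
Leveled (Balance@1, Bearing swap@1, Pull rotor@1, Reassemble@1, Seal replacement@3): s1:9  s2:9  s3:12 ⇒ 12.
Reduction 13 − 12 = 1.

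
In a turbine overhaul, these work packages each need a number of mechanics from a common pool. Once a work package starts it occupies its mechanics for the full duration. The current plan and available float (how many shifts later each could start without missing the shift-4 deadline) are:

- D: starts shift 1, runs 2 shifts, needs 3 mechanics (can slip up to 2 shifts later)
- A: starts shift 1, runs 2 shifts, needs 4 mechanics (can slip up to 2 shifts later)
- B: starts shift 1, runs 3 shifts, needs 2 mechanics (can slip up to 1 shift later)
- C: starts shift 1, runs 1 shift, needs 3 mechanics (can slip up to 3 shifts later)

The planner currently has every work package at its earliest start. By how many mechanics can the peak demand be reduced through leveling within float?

6

Early-start peak: s1:12  s2:9  s3:2  s4:0 ⇒ 12.
Leveled (D@1, A@3, B@2, C@1): s1:6  s2:5  s3:6  s4:6 ⇒ 6.
Reduction 12 − 6 = 6.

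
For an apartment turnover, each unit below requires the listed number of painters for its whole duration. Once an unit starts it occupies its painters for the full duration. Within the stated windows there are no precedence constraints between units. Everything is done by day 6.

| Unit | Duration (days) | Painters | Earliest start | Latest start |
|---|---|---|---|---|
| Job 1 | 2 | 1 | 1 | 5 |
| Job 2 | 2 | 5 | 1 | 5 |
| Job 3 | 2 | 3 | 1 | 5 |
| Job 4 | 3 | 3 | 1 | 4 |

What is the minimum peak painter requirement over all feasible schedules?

Early-start (Job 1@1, Job 2@1, Job 3@1, Job 4@1) gives peak 12: d1:12  d2:12  d3:3  d4:0  d5:0  d6:0.
Shift Job 3→3, Job 4→3.
Schedule Job 1@1, Job 2@1, Job 3@3, Job 4@3: d1:6  d2:6  d3:6  d4:6  d5:3  d6:0 — peak 6.

6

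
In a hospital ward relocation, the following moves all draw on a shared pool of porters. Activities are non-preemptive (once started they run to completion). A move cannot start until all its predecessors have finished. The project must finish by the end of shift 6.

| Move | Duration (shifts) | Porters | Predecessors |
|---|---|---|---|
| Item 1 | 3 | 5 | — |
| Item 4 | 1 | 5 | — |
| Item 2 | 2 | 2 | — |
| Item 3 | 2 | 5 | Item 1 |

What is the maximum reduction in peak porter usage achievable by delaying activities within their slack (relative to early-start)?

Early-start peak: s1:12  s2:7  s3:5  s4:5  s5:5  s6:0 ⇒ 12.
Leveled (Item 1@1, Item 4@4, Item 2@1, Item 3@5): s1:7  s2:7  s3:5  s4:5  s5:5  s6:5 ⇒ 7.
Reduction 12 − 7 = 5.

5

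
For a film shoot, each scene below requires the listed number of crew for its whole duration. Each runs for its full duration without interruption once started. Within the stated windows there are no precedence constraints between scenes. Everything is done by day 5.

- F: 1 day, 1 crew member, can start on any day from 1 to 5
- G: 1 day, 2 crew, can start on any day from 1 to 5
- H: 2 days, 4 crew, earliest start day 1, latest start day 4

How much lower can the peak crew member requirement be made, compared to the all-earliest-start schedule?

3

Early-start peak: d1:7  d2:4  d3:0  d4:0  d5:0 ⇒ 7.
Leveled (F@1, G@1, H@2): d1:3  d2:4  d3:4  d4:0  d5:0 ⇒ 4.
Reduction 7 − 4 = 3.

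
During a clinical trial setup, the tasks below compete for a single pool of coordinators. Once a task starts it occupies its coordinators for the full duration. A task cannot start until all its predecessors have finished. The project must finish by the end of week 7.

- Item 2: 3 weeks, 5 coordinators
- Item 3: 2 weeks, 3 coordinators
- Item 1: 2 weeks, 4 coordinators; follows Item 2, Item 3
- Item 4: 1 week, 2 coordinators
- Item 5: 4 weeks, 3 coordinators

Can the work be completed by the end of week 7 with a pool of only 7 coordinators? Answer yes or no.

yes

Schedule Item 2@1, Item 3@4, Item 1@6, Item 4@1, Item 5@4: w1:7  w2:5  w3:5  w4:6  w5:6  w6:7  w7:7 — peak 7 ≤ 7.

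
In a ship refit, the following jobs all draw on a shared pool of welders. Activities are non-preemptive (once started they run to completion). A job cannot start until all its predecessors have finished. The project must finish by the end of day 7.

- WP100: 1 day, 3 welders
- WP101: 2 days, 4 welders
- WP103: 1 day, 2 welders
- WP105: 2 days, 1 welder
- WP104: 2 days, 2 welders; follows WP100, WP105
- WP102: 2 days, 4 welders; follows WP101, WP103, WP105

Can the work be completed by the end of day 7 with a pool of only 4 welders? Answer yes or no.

no

The minimum achievable peak is 5; 4 < 5, so no feasible schedule stays within the cap.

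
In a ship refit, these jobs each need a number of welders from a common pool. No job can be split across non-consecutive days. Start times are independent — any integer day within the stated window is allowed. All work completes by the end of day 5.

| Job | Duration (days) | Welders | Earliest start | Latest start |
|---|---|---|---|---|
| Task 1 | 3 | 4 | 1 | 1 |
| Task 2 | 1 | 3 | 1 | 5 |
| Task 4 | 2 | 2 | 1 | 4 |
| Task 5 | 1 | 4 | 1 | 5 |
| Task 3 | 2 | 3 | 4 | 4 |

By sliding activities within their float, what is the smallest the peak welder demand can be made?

7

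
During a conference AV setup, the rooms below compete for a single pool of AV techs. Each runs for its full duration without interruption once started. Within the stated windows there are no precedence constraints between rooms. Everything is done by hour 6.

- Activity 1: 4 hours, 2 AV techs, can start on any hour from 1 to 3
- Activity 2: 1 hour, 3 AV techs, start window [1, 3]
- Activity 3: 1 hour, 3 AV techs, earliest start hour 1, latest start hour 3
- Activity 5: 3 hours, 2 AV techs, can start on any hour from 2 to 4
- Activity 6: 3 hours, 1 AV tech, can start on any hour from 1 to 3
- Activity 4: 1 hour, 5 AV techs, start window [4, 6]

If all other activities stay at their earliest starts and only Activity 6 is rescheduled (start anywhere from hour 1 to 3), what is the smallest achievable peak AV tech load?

9

Activity 6@1: h1:9  h2:5  h3:5  h4:9  h5:0  h6:0 → peak 9
Activity 6@2: h1:8  h2:5  h3:5  h4:10  h5:0  h6:0 → peak 10
Activity 6@3: h1:8  h2:4  h3:5  h4:10  h5:1  h6:0 → peak 10
Best is Activity 6@1, peak 9.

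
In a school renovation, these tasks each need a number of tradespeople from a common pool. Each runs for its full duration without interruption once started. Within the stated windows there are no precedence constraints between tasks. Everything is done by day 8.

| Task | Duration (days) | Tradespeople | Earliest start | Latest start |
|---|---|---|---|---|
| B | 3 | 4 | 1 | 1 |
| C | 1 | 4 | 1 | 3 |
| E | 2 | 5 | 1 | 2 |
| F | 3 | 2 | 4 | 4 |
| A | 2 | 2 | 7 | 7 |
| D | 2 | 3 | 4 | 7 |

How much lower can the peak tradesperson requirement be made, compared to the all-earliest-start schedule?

4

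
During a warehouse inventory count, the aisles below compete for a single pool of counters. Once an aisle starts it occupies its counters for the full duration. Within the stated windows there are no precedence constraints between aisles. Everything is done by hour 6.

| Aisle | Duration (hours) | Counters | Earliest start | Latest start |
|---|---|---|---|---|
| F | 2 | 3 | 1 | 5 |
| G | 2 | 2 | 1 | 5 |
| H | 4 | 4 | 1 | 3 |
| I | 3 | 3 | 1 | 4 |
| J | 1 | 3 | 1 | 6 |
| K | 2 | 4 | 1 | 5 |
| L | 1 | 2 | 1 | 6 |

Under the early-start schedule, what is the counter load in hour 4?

4

At early start, hour 4 has: H.
Demand: 4 = 4.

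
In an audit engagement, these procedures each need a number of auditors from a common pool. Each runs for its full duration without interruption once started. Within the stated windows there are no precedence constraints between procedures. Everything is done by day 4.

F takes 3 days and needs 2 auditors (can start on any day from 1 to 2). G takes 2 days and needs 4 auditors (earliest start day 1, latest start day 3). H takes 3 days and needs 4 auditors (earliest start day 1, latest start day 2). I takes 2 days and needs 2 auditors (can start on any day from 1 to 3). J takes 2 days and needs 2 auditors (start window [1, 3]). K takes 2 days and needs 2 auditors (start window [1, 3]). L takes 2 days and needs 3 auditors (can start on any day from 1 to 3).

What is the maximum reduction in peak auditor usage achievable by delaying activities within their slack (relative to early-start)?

6

Early-start peak: d1:19  d2:19  d3:6  d4:0 ⇒ 19.
Leveled (F@1, G@1, H@1, I@1, J@3, K@3, L@3): d1:12  d2:12  d3:13  d4:7 ⇒ 13.
Reduction 19 − 13 = 6.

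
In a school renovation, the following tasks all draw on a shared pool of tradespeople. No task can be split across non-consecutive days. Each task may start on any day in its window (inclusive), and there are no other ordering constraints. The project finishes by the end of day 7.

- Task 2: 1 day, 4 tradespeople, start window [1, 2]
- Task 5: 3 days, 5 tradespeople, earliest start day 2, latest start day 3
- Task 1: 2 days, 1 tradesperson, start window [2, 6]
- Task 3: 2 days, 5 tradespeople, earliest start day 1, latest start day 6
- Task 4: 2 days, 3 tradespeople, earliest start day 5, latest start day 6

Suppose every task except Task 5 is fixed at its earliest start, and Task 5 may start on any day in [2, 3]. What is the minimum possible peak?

9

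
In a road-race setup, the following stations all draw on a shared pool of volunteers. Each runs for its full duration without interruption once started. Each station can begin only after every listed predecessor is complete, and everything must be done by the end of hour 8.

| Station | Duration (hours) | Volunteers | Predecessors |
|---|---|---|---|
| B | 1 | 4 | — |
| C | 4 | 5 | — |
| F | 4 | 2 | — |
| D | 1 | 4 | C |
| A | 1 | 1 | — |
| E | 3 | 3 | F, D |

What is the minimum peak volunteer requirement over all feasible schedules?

7

Early-start (B@1, C@1, F@1, D@5, A@1, E@6) gives peak 12: h1:12  h2:7  h3:7  h4:7  h5:4  h6:3  h7:3  h8:3.
Shift B→6, A→5.
Schedule B@6, C@1, F@1, D@5, A@5, E@6: h1:7  h2:7  h3:7  h4:7  h5:5  h6:7  h7:3  h8:3 — peak 7.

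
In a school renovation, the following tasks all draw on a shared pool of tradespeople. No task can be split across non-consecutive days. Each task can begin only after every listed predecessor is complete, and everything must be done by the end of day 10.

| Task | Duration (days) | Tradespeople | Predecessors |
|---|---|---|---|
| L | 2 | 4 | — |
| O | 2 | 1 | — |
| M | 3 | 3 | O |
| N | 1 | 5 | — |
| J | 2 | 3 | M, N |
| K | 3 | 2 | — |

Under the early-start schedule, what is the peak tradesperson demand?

12

Early-start schedule: L@1, O@1, M@3, N@1, J@6, K@1.
Load per day: day 1: 12, day 2: 7, day 3: 5, day 4: 3, day 5: 3, day 6: 3, day 7: 3, day 8: 0, day 9: 0, day 10: 0.
Peak is 12.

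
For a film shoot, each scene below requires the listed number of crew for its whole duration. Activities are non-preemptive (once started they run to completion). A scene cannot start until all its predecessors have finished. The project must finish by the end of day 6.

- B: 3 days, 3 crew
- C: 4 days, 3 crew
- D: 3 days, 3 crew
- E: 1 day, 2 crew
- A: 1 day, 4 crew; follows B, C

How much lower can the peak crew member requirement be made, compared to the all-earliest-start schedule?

4

Early-start peak: d1:11  d2:9  d3:9  d4:3  d5:4  d6:0 ⇒ 11.
Leveled (B@1, C@1, D@4, E@5, A@6): d1:6  d2:6  d3:6  d4:6  d5:5  d6:7 ⇒ 7.
Reduction 11 − 7 = 4.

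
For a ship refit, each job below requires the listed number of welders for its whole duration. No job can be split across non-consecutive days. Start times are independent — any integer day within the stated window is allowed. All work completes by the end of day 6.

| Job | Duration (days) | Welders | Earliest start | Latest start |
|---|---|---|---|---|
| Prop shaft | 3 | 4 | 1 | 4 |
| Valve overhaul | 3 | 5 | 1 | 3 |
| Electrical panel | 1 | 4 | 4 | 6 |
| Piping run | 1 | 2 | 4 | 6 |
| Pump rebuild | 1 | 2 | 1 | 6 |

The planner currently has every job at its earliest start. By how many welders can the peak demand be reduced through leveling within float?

Early-start peak: d1:11  d2:9  d3:9  d4:6  d5:0  d6:0 ⇒ 11.
Leveled (Prop shaft@4, Valve overhaul@1, Electrical panel@4, Piping run@5, Pump rebuild@1): d1:7  d2:5  d3:5  d4:8  d5:6  d6:4 ⇒ 8.
Reduction 11 − 8 = 3.

3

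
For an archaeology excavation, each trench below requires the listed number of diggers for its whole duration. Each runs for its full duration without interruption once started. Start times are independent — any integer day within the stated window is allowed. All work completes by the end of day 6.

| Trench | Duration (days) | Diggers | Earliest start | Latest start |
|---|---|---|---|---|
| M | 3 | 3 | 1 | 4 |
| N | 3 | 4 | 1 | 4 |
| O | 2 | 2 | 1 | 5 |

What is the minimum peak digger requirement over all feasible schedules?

Early-start (M@1, N@1, O@1) gives peak 9: d1:9  d2:9  d3:7  d4:0  d5:0  d6:0.
Shift N→4.
Schedule M@1, N@4, O@1: d1:5  d2:5  d3:3  d4:4  d5:4  d6:4 — peak 5.
Total digger-days = 25 over 6 days ⇒ peak ≥ ⌈25/6⌉ = 5, so 5 is optimal.

5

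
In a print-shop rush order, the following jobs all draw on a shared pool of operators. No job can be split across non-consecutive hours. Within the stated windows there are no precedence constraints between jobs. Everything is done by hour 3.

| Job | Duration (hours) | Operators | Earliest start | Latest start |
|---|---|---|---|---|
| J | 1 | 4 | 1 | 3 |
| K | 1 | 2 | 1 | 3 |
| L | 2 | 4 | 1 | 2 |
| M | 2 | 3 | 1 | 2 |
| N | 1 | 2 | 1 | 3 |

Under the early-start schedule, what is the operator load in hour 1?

15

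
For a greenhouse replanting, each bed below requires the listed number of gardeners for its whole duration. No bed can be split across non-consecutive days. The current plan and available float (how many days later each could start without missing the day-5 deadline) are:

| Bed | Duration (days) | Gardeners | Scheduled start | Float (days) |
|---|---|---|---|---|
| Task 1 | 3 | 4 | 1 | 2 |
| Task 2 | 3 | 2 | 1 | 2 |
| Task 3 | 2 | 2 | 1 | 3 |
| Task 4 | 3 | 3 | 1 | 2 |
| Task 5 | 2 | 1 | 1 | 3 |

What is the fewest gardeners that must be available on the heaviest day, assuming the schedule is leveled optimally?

Early-start (Task 1@1, Task 2@1, Task 3@1, Task 4@1, Task 5@1) gives peak 12: d1:12  d2:12  d3:9  d4:0  d5:0.
Shift Task 4→3.
Schedule Task 1@1, Task 2@1, Task 3@1, Task 4@3, Task 5@1: d1:9  d2:9  d3:9  d4:3  d5:3 — peak 9.

9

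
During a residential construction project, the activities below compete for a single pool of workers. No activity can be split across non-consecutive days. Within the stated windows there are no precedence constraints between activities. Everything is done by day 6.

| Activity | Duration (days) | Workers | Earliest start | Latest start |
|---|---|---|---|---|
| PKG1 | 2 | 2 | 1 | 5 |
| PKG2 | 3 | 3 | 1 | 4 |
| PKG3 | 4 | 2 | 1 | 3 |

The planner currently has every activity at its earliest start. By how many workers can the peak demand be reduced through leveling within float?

2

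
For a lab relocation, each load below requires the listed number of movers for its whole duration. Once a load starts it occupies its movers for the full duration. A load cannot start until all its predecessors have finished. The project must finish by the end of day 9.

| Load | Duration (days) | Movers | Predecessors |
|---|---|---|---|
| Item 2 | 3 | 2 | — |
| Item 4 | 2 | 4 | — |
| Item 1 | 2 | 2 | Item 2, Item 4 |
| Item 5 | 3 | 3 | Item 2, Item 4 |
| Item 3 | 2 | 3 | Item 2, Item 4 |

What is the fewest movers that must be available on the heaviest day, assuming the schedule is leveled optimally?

6

Early-start (Item 2@1, Item 4@1, Item 1@4, Item 5@4, Item 3@4) gives peak 8: d1:6  d2:6  d3:2  d4:8  d5:8  d6:3  d7:0  d8:0  d9:0.
Shift Item 3→6.
Schedule Item 2@1, Item 4@1, Item 1@4, Item 5@4, Item 3@6: d1:6  d2:6  d3:2  d4:5  d5:5  d6:6  d7:3  d8:0  d9:0 — peak 6.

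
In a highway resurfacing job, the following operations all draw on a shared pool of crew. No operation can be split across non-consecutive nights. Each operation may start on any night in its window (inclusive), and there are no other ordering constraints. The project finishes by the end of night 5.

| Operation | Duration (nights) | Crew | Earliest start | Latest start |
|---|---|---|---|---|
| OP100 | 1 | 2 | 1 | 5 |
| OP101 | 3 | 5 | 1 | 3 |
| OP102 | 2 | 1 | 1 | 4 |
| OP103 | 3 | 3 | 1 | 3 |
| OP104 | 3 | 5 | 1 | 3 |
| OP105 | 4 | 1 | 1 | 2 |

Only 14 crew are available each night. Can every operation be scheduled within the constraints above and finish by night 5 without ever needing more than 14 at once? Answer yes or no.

Schedule OP100@1, OP101@1, OP102@1, OP103@1, OP104@3, OP105@1: n1:12  n2:10  n3:14  n4:6  n5:5 — peak 14 ≤ 14.

yes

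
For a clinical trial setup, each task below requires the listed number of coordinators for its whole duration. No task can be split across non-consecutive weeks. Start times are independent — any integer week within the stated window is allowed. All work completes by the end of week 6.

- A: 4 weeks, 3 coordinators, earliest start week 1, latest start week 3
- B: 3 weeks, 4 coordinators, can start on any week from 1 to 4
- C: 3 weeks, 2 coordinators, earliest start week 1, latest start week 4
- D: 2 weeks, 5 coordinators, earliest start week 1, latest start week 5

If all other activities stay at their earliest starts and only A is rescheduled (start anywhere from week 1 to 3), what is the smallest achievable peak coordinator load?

A@1: w1:14  w2:14  w3:9  w4:3  w5:0  w6:0 → peak 14
A@2: w1:11  w2:14  w3:9  w4:3  w5:3  w6:0 → peak 14
A@3: w1:11  w2:11  w3:9  w4:3  w5:3  w6:3 → peak 11
Best is A@3, peak 11.

11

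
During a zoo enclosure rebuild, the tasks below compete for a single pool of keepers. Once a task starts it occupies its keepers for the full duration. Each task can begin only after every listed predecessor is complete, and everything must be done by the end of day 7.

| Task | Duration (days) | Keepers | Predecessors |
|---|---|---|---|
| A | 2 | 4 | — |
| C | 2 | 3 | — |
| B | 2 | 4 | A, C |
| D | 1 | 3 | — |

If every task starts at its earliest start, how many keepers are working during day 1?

At early start, day 1 has: A, C, D.
Demand: 4 + 3 + 3 = 10.

10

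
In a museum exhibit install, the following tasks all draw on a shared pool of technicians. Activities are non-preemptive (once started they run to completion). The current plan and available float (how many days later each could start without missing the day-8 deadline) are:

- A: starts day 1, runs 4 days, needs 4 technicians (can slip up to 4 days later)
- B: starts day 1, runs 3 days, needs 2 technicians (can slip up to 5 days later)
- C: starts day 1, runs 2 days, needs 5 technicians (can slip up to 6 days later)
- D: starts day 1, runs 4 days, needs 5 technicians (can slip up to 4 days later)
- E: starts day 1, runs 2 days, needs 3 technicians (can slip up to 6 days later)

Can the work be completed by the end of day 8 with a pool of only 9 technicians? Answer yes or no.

Schedule A@1, B@3, C@1, D@5, E@3: d1:9  d2:9  d3:9  d4:9  d5:7  d6:5  d7:5  d8:5 — peak 9 ≤ 9.

yes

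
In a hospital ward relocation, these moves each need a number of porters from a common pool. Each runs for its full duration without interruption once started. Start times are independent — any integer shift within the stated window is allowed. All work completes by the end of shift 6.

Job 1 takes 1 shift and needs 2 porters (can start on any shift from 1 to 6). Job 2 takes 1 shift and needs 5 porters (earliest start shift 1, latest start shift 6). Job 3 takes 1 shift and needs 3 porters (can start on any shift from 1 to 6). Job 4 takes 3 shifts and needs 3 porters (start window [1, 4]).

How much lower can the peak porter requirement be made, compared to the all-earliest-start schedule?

Early-start peak: s1:13  s2:3  s3:3  s4:0  s5:0  s6:0 ⇒ 13.
Leveled (Job 1@1, Job 2@2, Job 3@1, Job 4@3): s1:5  s2:5  s3:3  s4:3  s5:3  s6:0 ⇒ 5.
Reduction 13 − 5 = 8.

8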